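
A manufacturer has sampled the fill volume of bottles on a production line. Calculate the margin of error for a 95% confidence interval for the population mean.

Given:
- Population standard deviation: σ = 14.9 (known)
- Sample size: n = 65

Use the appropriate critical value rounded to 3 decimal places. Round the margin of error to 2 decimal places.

The population standard deviation σ is known, so use the z-interval margin of error formula.

For 95% confidence, z* = 1.96 (from standard normal table)

Margin of error formula for z-interval: E = z* × σ/√n

E = 1.96 × 14.9/√65
  = 1.96 × 1.848118
  = 3.6223

Rounded to 2 decimal places:

3.62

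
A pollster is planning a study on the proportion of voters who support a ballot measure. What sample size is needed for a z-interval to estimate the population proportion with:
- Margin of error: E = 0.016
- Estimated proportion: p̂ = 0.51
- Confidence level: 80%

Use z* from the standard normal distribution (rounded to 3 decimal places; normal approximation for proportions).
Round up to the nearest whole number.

Using z* for proportion z-interval (normal approximation).

For 80% confidence, z* = 1.282 (from standard normal table)

Sample size formula for proportion z-interval: n = z*²p̂(1-p̂)/E²

n = 1.282² × 0.51 × 0.49 / 0.016²
  = 1.643524 × 0.2499 / 0.000256
  = 1604.3619

Round up to the nearest whole number: n = 1605

1605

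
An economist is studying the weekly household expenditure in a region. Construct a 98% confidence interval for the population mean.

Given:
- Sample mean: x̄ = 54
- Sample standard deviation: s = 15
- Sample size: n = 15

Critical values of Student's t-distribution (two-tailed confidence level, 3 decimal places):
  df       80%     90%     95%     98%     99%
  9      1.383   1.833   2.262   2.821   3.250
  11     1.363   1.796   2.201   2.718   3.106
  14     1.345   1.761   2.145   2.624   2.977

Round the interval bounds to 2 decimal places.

The population standard deviation σ is unknown (only the sample standard deviation s is given), so use a t-interval with df = n - 1 = 15 - 1 = 14.

For 98% confidence with df = 14, t* = 2.624 (from t-table)

Standard error: SE = s/√n = 15/√15 = 3.872983

Margin of error: E = t* × SE = 2.624 × 3.872983 = 10.1627

T-interval: x̄ ± E = 54 ± 10.1627 = (43.8373, 64.1627)

Rounded to 2 decimal places:

(43.84, 64.16)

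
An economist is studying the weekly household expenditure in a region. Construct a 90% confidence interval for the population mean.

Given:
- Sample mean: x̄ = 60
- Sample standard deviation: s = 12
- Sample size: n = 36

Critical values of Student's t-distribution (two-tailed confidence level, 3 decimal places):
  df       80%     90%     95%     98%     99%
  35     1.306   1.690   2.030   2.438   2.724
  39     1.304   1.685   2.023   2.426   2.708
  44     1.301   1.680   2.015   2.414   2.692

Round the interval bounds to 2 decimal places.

The population standard deviation σ is unknown (only the sample standard deviation s is given), so use a t-interval with df = n - 1 = 36 - 1 = 35.

For 90% confidence with df = 35, t* = 1.690 (from t-table)

Standard error: SE = s/√n = 12/√36 = 2.000000

Margin of error: E = t* × SE = 1.690 × 2.000000 = 3.3800

T-interval: x̄ ± E = 60 ± 3.3800 = (56.6200, 63.3800)

Rounded to 2 decimal places:

(56.62, 63.38)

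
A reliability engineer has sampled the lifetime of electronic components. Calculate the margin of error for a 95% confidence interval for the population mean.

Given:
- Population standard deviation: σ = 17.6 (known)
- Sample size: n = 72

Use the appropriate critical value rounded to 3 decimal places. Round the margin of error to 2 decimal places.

The population standard deviation σ is known, so use the z-interval margin of error formula.

For 95% confidence, z* = 1.96 (from standard normal table)

Margin of error formula for z-interval: E = z* × σ/√n

E = 1.96 × 17.6/√72
  = 1.96 × 2.074180
  = 4.0654

Rounded to 2 decimal places:

4.07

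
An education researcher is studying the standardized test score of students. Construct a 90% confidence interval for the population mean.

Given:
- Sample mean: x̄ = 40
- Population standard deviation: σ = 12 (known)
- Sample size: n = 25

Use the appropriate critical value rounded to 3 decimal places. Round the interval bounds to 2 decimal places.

The population standard deviation σ is known, so use a z-interval (standard normal critical value).

For 90% confidence, z* = 1.645 (from standard normal table)

Standard error: SE = σ/√n = 12/√25 = 2.400000

Margin of error: E = z* × SE = 1.645 × 2.400000 = 3.9480

Z-interval: x̄ ± E = 40 ± 3.9480 = (36.0520, 43.9480)

Rounded to 2 decimal places:

(36.05, 43.95)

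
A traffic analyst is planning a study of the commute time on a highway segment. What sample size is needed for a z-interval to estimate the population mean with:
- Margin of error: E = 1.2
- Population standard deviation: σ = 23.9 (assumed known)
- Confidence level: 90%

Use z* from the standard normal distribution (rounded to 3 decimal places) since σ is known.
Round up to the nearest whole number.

Using z* since population σ is known (z-interval formula).

For 90% confidence, z* = 1.645 (from standard normal table)

Sample size formula for z-interval: n = (z*σ/E)²

n = (1.645 × 23.9 / 1.2)²
  = (32.762917)²
  = 1073.4087

Round up to the nearest whole number: n = 1074

1074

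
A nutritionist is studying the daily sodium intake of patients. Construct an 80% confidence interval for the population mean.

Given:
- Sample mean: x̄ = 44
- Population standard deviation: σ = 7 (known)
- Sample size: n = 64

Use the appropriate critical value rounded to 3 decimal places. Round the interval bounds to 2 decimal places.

The population standard deviation σ is known, so use a z-interval (standard normal critical value).

For 80% confidence, z* = 1.282 (from standard normal table)

Standard error: SE = σ/√n = 7/√64 = 0.875000

Margin of error: E = z* × SE = 1.282 × 0.875000 = 1.1218

Z-interval: x̄ ± E = 44 ± 1.1218 = (42.8783, 45.1217)

Rounded to 2 decimal places:

(42.88, 45.12)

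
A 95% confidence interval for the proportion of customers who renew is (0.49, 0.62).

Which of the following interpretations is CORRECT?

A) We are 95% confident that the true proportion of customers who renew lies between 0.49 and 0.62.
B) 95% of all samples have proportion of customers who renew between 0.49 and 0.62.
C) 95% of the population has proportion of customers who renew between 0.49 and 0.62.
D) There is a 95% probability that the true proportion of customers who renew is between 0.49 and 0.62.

A confidence interval represents our confidence in the procedure, not a probability statement about the parameter.

Key concept: If we repeated this sampling process many times and computed a 95% CI each time, about 95% of those intervals would contain the true population parameter.

For this specific interval (0.49, 0.62):
- Midpoint (point estimate): 0.555
- Margin of error: 0.065

The correct interpretation is the one stating confidence that the true parameter lies in the interval — option A.

A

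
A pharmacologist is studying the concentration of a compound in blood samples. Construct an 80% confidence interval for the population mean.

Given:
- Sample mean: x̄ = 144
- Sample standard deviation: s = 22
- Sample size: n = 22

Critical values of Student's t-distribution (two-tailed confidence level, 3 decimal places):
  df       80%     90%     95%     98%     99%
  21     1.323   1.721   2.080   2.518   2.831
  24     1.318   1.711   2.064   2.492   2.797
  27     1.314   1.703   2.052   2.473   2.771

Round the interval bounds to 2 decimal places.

The population standard deviation σ is unknown (only the sample standard deviation s is given), so use a t-interval with df = n - 1 = 22 - 1 = 21.

For 80% confidence with df = 21, t* = 1.323 (from t-table)

Standard error: SE = s/√n = 22/√22 = 4.690416

Margin of error: E = t* × SE = 1.323 × 4.690416 = 6.2054

T-interval: x̄ ± E = 144 ± 6.2054 = (137.7946, 150.2054)

Rounded to 2 decimal places:

(137.79, 150.21)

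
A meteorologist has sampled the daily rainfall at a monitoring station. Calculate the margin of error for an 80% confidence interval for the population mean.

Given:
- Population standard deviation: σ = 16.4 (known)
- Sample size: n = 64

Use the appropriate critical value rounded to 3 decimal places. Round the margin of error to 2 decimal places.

The population standard deviation σ is known, so use the z-interval margin of error formula.

For 80% confidence, z* = 1.282 (from standard normal table)

Margin of error formula for z-interval: E = z* × σ/√n

E = 1.282 × 16.4/√64
  = 1.282 × 2.050000
  = 2.6281

Rounded to 2 decimal places:

2.63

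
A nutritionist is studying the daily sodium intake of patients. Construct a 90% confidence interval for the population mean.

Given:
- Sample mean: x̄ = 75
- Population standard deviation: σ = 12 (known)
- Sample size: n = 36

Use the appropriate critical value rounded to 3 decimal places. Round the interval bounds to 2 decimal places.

The population standard deviation σ is known, so use a z-interval (standard normal critical value).

For 90% confidence, z* = 1.645 (from standard normal table)

Standard error: SE = σ/√n = 12/√36 = 2.000000

Margin of error: E = z* × SE = 1.645 × 2.000000 = 3.2900

Z-interval: x̄ ± E = 75 ± 3.2900 = (71.7100, 78.2900)

Rounded to 2 decimal places:

(71.71, 78.29)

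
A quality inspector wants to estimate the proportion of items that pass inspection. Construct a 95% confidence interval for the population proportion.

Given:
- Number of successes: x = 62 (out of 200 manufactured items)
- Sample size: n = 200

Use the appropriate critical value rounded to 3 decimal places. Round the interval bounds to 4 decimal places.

Sample proportion: p̂ = 62/200 = 0.310000

Check conditions for normal approximation:
  np̂ = 62 ≥ 10 ✓
  n(1-p̂) = 138 ≥ 10 ✓

The sample is large enough, so use a z-interval (normal approximation) for the proportion.

For 95% confidence, z* = 1.96 (from standard normal table)

Standard error: SE = √(p̂(1-p̂)/n) = √(0.310000×0.690000/200) = 0.03270321

Margin of error: E = z* × SE = 1.96 × 0.03270321 = 0.064098

Z-interval: p̂ ± E = 0.310000 ± 0.064098 = (0.245902, 0.374098)

Rounded to 4 decimal places:

(0.2459, 0.3741)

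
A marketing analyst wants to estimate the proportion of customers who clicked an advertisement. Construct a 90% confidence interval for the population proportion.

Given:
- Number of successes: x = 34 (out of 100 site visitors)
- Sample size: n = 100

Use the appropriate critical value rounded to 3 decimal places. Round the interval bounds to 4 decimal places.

Sample proportion: p̂ = 34/100 = 0.340000

Check conditions for normal approximation:
  np̂ = 34 ≥ 10 ✓
  n(1-p̂) = 66 ≥ 10 ✓

The sample is large enough, so use a z-interval (normal approximation) for the proportion.

For 90% confidence, z* = 1.645 (from standard normal table)

Standard error: SE = √(p̂(1-p̂)/n) = √(0.340000×0.660000/100) = 0.04737088

Margin of error: E = z* × SE = 1.645 × 0.04737088 = 0.077925

Z-interval: p̂ ± E = 0.340000 ± 0.077925 = (0.262075, 0.417925)

Rounded to 4 decimal places:

(0.2621, 0.4179)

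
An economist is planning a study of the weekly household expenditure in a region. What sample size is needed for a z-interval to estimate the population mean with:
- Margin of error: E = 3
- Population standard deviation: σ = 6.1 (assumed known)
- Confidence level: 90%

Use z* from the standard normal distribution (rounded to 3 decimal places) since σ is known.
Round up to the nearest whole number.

Using z* since population σ is known (z-interval formula).

For 90% confidence, z* = 1.645 (from standard normal table)

Sample size formula for z-interval: n = (z*σ/E)²

n = (1.645 × 6.1 / 3)²
  = (3.344833)²
  = 11.1879

Round up to the nearest whole number: n = 12

12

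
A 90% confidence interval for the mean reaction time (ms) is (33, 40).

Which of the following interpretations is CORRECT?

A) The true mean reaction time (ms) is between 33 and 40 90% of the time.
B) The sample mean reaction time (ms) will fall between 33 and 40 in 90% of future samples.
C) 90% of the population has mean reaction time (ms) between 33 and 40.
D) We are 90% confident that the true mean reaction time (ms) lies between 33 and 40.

A confidence interval represents our confidence in the procedure, not a probability statement about the parameter.

Key concept: If we repeated this sampling process many times and computed a 90% CI each time, about 90% of those intervals would contain the true population parameter.

For this specific interval (33, 40):
- Midpoint (point estimate): 36.5
- Margin of error: 3.5

The correct interpretation is the one stating confidence that the true parameter lies in the interval — option D.

D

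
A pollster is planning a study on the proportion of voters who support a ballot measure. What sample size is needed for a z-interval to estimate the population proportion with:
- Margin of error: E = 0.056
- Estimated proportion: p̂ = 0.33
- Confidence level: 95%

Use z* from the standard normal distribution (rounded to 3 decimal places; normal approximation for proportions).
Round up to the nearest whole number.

Using z* for proportion z-interval (normal approximation).

For 95% confidence, z* = 1.96 (from standard normal table)

Sample size formula for proportion z-interval: n = z*²p̂(1-p̂)/E²

n = 1.96² × 0.33 × 0.67 / 0.056²
  = 3.8416 × 0.2211 / 0.003136
  = 270.8475

Round up to the nearest whole number: n = 271

271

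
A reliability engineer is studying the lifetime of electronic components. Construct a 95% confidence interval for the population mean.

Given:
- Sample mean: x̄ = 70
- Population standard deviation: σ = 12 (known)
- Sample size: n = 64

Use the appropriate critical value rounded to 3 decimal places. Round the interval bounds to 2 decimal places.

The population standard deviation σ is known, so use a z-interval (standard normal critical value).

For 95% confidence, z* = 1.96 (from standard normal table)

Standard error: SE = σ/√n = 12/√64 = 1.500000

Margin of error: E = z* × SE = 1.96 × 1.500000 = 2.9400

Z-interval: x̄ ± E = 70 ± 2.9400 = (67.0600, 72.9400)

Rounded to 2 decimal places:

(67.06, 72.94)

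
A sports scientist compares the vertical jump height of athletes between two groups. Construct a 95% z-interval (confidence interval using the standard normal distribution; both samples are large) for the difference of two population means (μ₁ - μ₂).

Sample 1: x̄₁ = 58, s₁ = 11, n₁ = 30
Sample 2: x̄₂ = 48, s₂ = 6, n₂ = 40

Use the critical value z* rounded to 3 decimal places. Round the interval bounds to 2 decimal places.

Both samples are large (n₁ = 30 ≥ 30, n₂ = 40 ≥ 30), so a z-interval for the difference of means applies.

Point estimate: x̄₁ - x̄₂ = 58 - 48 = 10

Standard error: SE = √(s₁²/n₁ + s₂²/n₂)
= √(11²/30 + 6²/40)
= √(4.033333 + 0.900000)
= 2.221111

For 95% confidence, z* = 1.96 (from standard normal table)
Margin of error: E = z* × SE = 1.96 × 2.221111 = 4.3534

Z-interval: (x̄₁ - x̄₂) ± E = 10 ± 4.3534 = (5.6466, 14.3534)

Rounded to 2 decimal places:

(5.65, 14.35)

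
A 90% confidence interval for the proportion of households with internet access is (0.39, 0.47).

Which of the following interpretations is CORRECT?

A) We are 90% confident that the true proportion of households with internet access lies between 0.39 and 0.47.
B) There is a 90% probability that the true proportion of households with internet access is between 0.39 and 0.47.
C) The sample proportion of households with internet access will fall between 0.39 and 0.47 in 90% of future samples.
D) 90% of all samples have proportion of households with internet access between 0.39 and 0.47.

A confidence interval represents our confidence in the procedure, not a probability statement about the parameter.

Key concept: If we repeated this sampling process many times and computed a 90% CI each time, about 90% of those intervals would contain the true population parameter.

For this specific interval (0.39, 0.47):
- Midpoint (point estimate): 0.43
- Margin of error: 0.04

The correct interpretation is the one stating confidence that the true parameter lies in the interval — option A.

A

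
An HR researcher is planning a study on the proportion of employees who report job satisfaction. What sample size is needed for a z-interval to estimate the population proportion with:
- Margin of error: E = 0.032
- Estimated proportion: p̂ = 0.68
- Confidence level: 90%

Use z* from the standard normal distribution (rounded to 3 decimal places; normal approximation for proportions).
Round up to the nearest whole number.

Using z* for proportion z-interval (normal approximation).

For 90% confidence, z* = 1.645 (from standard normal table)

Sample size formula for proportion z-interval: n = z*²p̂(1-p̂)/E²

n = 1.645² × 0.68 × 0.32 / 0.032²
  = 2.706025 × 0.2176 / 0.001024
  = 575.0303

Round up to the nearest whole number: n = 576

576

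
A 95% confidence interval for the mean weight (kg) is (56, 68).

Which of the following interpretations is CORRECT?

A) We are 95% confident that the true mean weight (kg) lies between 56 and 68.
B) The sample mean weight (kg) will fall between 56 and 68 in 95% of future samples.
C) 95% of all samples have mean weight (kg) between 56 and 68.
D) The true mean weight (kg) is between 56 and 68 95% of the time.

A confidence interval represents our confidence in the procedure, not a probability statement about the parameter.

Key concept: If we repeated this sampling process many times and computed a 95% CI each time, about 95% of those intervals would contain the true population parameter.

For this specific interval (56, 68):
- Midpoint (point estimate): 62
- Margin of error: 6

The correct interpretation is the one stating confidence that the true parameter lies in the interval — option A.

A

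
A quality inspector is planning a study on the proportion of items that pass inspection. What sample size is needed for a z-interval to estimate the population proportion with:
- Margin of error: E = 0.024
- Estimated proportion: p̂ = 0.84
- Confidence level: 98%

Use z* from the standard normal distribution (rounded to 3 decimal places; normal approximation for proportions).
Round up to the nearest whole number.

Using z* for proportion z-interval (normal approximation).

For 98% confidence, z* = 2.326 (from standard normal table)

Sample size formula for proportion z-interval: n = z*²p̂(1-p̂)/E²

n = 2.326² × 0.84 × 0.16 / 0.024²
  = 5.410276 × 0.1344 / 0.000576
  = 1262.3977

Round up to the nearest whole number: n = 1263

1263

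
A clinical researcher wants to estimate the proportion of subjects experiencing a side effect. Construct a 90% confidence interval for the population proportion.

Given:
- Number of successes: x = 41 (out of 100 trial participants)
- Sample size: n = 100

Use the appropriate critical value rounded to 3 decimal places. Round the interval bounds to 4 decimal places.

Sample proportion: p̂ = 41/100 = 0.410000

Check conditions for normal approximation:
  np̂ = 41 ≥ 10 ✓
  n(1-p̂) = 59 ≥ 10 ✓

The sample is large enough, so use a z-interval (normal approximation) for the proportion.

For 90% confidence, z* = 1.645 (from standard normal table)

Standard error: SE = √(p̂(1-p̂)/n) = √(0.410000×0.590000/100) = 0.04918333

Margin of error: E = z* × SE = 1.645 × 0.04918333 = 0.080907

Z-interval: p̂ ± E = 0.410000 ± 0.080907 = (0.329093, 0.490907)

Rounded to 4 decimal places:

(0.3291, 0.4909)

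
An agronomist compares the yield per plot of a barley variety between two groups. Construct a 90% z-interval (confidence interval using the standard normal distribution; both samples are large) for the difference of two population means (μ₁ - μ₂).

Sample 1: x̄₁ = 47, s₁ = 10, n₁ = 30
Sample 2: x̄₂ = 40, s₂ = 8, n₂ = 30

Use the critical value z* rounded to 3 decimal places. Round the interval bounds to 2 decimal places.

Both samples are large (n₁ = 30 ≥ 30, n₂ = 30 ≥ 30), so a z-interval for the difference of means applies.

Point estimate: x̄₁ - x̄₂ = 47 - 40 = 7

Standard error: SE = √(s₁²/n₁ + s₂²/n₂)
= √(10²/30 + 8²/30)
= √(3.333333 + 2.133333)
= 2.338090

For 90% confidence, z* = 1.645 (from standard normal table)
Margin of error: E = z* × SE = 1.645 × 2.338090 = 3.8462

Z-interval: (x̄₁ - x̄₂) ± E = 7 ± 3.8462 = (3.1538, 10.8462)

Rounded to 2 decimal places:

(3.15, 10.85)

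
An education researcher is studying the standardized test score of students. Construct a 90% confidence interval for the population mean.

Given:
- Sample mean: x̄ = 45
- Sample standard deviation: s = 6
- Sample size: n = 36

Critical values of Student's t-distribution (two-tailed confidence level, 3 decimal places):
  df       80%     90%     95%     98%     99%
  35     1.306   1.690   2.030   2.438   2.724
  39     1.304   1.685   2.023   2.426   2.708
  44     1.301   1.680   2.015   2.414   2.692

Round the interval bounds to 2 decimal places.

The population standard deviation σ is unknown (only the sample standard deviation s is given), so use a t-interval with df = n - 1 = 36 - 1 = 35.

For 90% confidence with df = 35, t* = 1.690 (from t-table)

Standard error: SE = s/√n = 6/√36 = 1.000000

Margin of error: E = t* × SE = 1.690 × 1.000000 = 1.6900

T-interval: x̄ ± E = 45 ± 1.6900 = (43.3100, 46.6900)

Rounded to 2 decimal places:

(43.31, 46.69)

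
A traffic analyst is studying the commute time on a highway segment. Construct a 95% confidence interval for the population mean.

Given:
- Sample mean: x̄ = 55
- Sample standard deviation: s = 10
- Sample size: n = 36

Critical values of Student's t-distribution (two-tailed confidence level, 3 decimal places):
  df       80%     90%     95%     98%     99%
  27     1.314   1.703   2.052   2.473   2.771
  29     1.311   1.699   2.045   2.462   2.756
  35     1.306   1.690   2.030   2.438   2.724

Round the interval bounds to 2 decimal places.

The population standard deviation σ is unknown (only the sample standard deviation s is given), so use a t-interval with df = n - 1 = 36 - 1 = 35.

For 95% confidence with df = 35, t* = 2.030 (from t-table)

Standard error: SE = s/√n = 10/√36 = 1.666667

Margin of error: E = t* × SE = 2.030 × 1.666667 = 3.3833

T-interval: x̄ ± E = 55 ± 3.3833 = (51.6167, 58.3833)

Rounded to 2 decimal places:

(51.62, 58.38)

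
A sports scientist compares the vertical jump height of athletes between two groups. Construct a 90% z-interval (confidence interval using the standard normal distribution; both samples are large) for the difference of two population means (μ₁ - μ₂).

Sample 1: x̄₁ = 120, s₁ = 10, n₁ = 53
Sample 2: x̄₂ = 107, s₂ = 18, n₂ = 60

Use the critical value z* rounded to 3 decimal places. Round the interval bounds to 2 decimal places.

Both samples are large (n₁ = 53 ≥ 30, n₂ = 60 ≥ 30), so a z-interval for the difference of means applies.

Point estimate: x̄₁ - x̄₂ = 120 - 107 = 13

Standard error: SE = √(s₁²/n₁ + s₂²/n₂)
= √(10²/53 + 18²/60)
= √(1.886792 + 5.400000)
= 2.699406

For 90% confidence, z* = 1.645 (from standard normal table)
Margin of error: E = z* × SE = 1.645 × 2.699406 = 4.4405

Z-interval: (x̄₁ - x̄₂) ± E = 13 ± 4.4405 = (8.5595, 17.4405)

Rounded to 2 decimal places:

(8.56, 17.44)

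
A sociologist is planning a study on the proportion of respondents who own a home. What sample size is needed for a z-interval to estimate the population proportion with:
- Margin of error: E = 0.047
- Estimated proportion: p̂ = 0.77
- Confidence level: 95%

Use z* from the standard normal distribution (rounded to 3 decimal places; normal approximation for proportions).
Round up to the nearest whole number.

Using z* for proportion z-interval (normal approximation).

For 95% confidence, z* = 1.96 (from standard normal table)

Sample size formula for proportion z-interval: n = z*²p̂(1-p̂)/E²

n = 1.96² × 0.77 × 0.23 / 0.047²
  = 3.8416 × 0.1771 / 0.002209
  = 307.9888

Round up to the nearest whole number: n = 308

308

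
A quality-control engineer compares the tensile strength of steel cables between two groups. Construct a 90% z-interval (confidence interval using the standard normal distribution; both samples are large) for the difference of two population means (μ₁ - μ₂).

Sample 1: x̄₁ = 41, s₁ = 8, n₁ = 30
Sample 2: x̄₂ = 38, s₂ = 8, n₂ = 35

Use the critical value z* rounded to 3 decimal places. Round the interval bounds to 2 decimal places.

Both samples are large (n₁ = 30 ≥ 30, n₂ = 35 ≥ 30), so a z-interval for the difference of means applies.

Point estimate: x̄₁ - x̄₂ = 41 - 38 = 3

Standard error: SE = √(s₁²/n₁ + s₂²/n₂)
= √(8²/30 + 8²/35)
= √(2.133333 + 1.828571)
= 1.990453

For 90% confidence, z* = 1.645 (from standard normal table)
Margin of error: E = z* × SE = 1.645 × 1.990453 = 3.2743

Z-interval: (x̄₁ - x̄₂) ± E = 3 ± 3.2743 = (-0.2743, 6.2743)

Rounded to 2 decimal places:

(-0.27, 6.27)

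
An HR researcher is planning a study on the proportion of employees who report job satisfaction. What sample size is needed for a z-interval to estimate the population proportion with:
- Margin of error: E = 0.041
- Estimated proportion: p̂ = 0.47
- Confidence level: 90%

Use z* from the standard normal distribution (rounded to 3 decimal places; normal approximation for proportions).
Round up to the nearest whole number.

Using z* for proportion z-interval (normal approximation).

For 90% confidence, z* = 1.645 (from standard normal table)

Sample size formula for proportion z-interval: n = z*²p̂(1-p̂)/E²

n = 1.645² × 0.47 × 0.53 / 0.041²
  = 2.706025 × 0.2491 / 0.001681
  = 400.9939

Round up to the nearest whole number: n = 401

401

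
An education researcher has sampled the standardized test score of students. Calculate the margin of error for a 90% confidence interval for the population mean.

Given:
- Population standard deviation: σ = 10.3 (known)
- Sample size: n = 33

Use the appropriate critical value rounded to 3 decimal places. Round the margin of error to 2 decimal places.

The population standard deviation σ is known, so use the z-interval margin of error formula.

For 90% confidence, z* = 1.645 (from standard normal table)

Margin of error formula for z-interval: E = z* × σ/√n

E = 1.645 × 10.3/√33
  = 1.645 × 1.793000
  = 2.9495

Rounded to 2 decimal places:

2.95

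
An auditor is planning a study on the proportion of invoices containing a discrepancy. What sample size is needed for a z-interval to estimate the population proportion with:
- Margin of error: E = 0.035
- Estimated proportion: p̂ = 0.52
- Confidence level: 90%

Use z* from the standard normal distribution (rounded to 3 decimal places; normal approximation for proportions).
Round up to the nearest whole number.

Using z* for proportion z-interval (normal approximation).

For 90% confidence, z* = 1.645 (from standard normal table)

Sample size formula for proportion z-interval: n = z*²p̂(1-p̂)/E²

n = 1.645² × 0.52 × 0.48 / 0.035²
  = 2.706025 × 0.2496 / 0.001225
  = 551.3664

Round up to the nearest whole number: n = 552

552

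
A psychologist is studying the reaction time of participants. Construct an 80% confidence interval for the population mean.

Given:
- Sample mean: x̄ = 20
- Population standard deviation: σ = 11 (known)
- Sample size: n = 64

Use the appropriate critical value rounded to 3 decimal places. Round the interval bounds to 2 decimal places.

The population standard deviation σ is known, so use a z-interval (standard normal critical value).

For 80% confidence, z* = 1.282 (from standard normal table)

Standard error: SE = σ/√n = 11/√64 = 1.375000

Margin of error: E = z* × SE = 1.282 × 1.375000 = 1.7628

Z-interval: x̄ ± E = 20 ± 1.7628 = (18.2372, 21.7628)

Rounded to 2 decimal places:

(18.24, 21.76)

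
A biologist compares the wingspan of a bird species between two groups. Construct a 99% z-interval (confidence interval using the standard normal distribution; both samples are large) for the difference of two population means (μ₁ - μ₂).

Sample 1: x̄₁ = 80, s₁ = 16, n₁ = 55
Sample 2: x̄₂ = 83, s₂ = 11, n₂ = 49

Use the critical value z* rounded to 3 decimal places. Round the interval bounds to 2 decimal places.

Both samples are large (n₁ = 55 ≥ 30, n₂ = 49 ≥ 30), so a z-interval for the difference of means applies.

Point estimate: x̄₁ - x̄₂ = 80 - 83 = -3

Standard error: SE = √(s₁²/n₁ + s₂²/n₂)
= √(16²/55 + 11²/49)
= √(4.654545 + 2.469388)
= 2.669070

For 99% confidence, z* = 2.576 (from standard normal table)
Margin of error: E = z* × SE = 2.576 × 2.669070 = 6.8755

Z-interval: (x̄₁ - x̄₂) ± E = -3 ± 6.8755 = (-9.8755, 3.8755)

Rounded to 2 decimal places:

(-9.88, 3.88)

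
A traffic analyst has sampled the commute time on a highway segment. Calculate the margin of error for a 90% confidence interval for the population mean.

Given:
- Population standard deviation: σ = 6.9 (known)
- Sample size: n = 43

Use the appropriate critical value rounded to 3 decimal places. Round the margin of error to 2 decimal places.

The population standard deviation σ is known, so use the z-interval margin of error formula.

For 90% confidence, z* = 1.645 (from standard normal table)

Margin of error formula for z-interval: E = z* × σ/√n

E = 1.645 × 6.9/√43
  = 1.645 × 1.052240
  = 1.7309

Rounded to 2 decimal places:

1.73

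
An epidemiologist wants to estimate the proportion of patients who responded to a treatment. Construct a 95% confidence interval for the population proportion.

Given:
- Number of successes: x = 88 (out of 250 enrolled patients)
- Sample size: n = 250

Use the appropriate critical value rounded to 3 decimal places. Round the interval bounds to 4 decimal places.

Sample proportion: p̂ = 88/250 = 0.352000

Check conditions for normal approximation:
  np̂ = 88 ≥ 10 ✓
  n(1-p̂) = 162 ≥ 10 ✓

The sample is large enough, so use a z-interval (normal approximation) for the proportion.

For 95% confidence, z* = 1.96 (from standard normal table)

Standard error: SE = √(p̂(1-p̂)/n) = √(0.352000×0.648000/250) = 0.03020569

Margin of error: E = z* × SE = 1.96 × 0.03020569 = 0.059203

Z-interval: p̂ ± E = 0.352000 ± 0.059203 = (0.292797, 0.411203)

Rounded to 4 decimal places:

(0.2928, 0.4112)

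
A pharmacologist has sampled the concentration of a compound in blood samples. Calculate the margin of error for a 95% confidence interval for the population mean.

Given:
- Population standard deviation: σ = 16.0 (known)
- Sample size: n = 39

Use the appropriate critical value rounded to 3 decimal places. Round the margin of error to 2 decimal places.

The population standard deviation σ is known, so use the z-interval margin of error formula.

For 95% confidence, z* = 1.96 (from standard normal table)

Margin of error formula for z-interval: E = z* × σ/√n

E = 1.96 × 16.0/√39
  = 1.96 × 2.562050
  = 5.0216

Rounded to 2 decimal places:

5.02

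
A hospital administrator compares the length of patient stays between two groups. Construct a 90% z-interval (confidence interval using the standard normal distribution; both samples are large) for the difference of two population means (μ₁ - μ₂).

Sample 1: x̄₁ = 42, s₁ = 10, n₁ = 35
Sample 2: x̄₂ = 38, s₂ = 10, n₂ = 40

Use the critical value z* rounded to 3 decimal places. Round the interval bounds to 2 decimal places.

Both samples are large (n₁ = 35 ≥ 30, n₂ = 40 ≥ 30), so a z-interval for the difference of means applies.

Point estimate: x̄₁ - x̄₂ = 42 - 38 = 4

Standard error: SE = √(s₁²/n₁ + s₂²/n₂)
= √(10²/35 + 10²/40)
= √(2.857143 + 2.500000)
= 2.314550

For 90% confidence, z* = 1.645 (from standard normal table)
Margin of error: E = z* × SE = 1.645 × 2.314550 = 3.8074

Z-interval: (x̄₁ - x̄₂) ± E = 4 ± 3.8074 = (0.1926, 7.8074)

Rounded to 2 decimal places:

(0.19, 7.81)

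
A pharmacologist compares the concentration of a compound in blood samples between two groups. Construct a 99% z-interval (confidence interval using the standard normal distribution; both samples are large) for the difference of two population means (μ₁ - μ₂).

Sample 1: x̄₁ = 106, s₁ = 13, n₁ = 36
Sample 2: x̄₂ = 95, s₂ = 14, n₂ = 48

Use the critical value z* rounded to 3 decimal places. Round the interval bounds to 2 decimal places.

Both samples are large (n₁ = 36 ≥ 30, n₂ = 48 ≥ 30), so a z-interval for the difference of means applies.

Point estimate: x̄₁ - x̄₂ = 106 - 95 = 11

Standard error: SE = √(s₁²/n₁ + s₂²/n₂)
= √(13²/36 + 14²/48)
= √(4.694444 + 4.083333)
= 2.962731

For 99% confidence, z* = 2.576 (from standard normal table)
Margin of error: E = z* × SE = 2.576 × 2.962731 = 7.6320

Z-interval: (x̄₁ - x̄₂) ± E = 11 ± 7.6320 = (3.3680, 18.6320)

Rounded to 2 decimal places:

(3.37, 18.63)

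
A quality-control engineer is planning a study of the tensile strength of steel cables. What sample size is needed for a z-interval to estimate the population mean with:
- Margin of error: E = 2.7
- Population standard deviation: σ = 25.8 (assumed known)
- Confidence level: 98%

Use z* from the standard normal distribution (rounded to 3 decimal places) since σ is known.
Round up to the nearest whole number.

Using z* since population σ is known (z-interval formula).

For 98% confidence, z* = 2.326 (from standard normal table)

Sample size formula for z-interval: n = (z*σ/E)²

n = (2.326 × 25.8 / 2.7)²
  = (22.226222)²
  = 494.0050

Round up to the nearest whole number: n = 495

495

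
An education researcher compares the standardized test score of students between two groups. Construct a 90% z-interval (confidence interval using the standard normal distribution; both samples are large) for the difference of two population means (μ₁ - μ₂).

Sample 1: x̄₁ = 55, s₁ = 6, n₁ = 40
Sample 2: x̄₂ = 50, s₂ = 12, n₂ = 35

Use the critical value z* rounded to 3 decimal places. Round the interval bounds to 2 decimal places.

Both samples are large (n₁ = 40 ≥ 30, n₂ = 35 ≥ 30), so a z-interval for the difference of means applies.

Point estimate: x̄₁ - x̄₂ = 55 - 50 = 5

Standard error: SE = √(s₁²/n₁ + s₂²/n₂)
= √(6²/40 + 12²/35)
= √(0.900000 + 4.114286)
= 2.239260

For 90% confidence, z* = 1.645 (from standard normal table)
Margin of error: E = z* × SE = 1.645 × 2.239260 = 3.6836

Z-interval: (x̄₁ - x̄₂) ± E = 5 ± 3.6836 = (1.3164, 8.6836)

Rounded to 2 decimal places:

(1.32, 8.68)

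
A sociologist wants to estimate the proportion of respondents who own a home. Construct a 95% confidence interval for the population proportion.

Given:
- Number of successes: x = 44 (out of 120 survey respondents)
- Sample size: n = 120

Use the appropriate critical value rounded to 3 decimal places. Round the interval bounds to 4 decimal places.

Sample proportion: p̂ = 44/120 = 0.366667

Check conditions for normal approximation:
  np̂ = 44 ≥ 10 ✓
  n(1-p̂) = 76 ≥ 10 ✓

The sample is large enough, so use a z-interval (normal approximation) for the proportion.

For 95% confidence, z* = 1.96 (from standard normal table)

Standard error: SE = √(p̂(1-p̂)/n) = √(0.366667×0.633333/120) = 0.04399074

Margin of error: E = z* × SE = 1.96 × 0.04399074 = 0.086222

Z-interval: p̂ ± E = 0.366667 ± 0.086222 = (0.280445, 0.452889)

Rounded to 4 decimal places:

(0.2804, 0.4529)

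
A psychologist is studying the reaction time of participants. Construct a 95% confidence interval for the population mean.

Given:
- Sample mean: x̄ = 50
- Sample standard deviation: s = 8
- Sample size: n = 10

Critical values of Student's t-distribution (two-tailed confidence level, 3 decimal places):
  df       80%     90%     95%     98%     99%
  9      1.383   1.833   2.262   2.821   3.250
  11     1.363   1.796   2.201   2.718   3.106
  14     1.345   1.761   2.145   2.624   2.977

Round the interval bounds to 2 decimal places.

The population standard deviation σ is unknown (only the sample standard deviation s is given), so use a t-interval with df = n - 1 = 10 - 1 = 9.

For 95% confidence with df = 9, t* = 2.262 (from t-table)

Standard error: SE = s/√n = 8/√10 = 2.529822

Margin of error: E = t* × SE = 2.262 × 2.529822 = 5.7225

T-interval: x̄ ± E = 50 ± 5.7225 = (44.2775, 55.7225)

Rounded to 2 decimal places:

(44.28, 55.72)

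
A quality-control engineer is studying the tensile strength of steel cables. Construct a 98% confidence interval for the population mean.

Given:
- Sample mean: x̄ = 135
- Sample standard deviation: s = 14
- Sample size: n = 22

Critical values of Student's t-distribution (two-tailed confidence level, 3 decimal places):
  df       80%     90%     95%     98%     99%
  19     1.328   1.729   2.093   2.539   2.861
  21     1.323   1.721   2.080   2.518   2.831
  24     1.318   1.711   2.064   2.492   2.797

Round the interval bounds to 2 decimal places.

The population standard deviation σ is unknown (only the sample standard deviation s is given), so use a t-interval with df = n - 1 = 22 - 1 = 21.

For 98% confidence with df = 21, t* = 2.518 (from t-table)

Standard error: SE = s/√n = 14/√22 = 2.984810

Margin of error: E = t* × SE = 2.518 × 2.984810 = 7.5158

T-interval: x̄ ± E = 135 ± 7.5158 = (127.4842, 142.5158)

Rounded to 2 decimal places:

(127.48, 142.52)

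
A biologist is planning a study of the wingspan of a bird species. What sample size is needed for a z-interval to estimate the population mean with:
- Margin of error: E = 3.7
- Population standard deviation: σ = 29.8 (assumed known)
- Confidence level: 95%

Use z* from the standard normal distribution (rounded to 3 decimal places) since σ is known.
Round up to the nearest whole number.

Using z* since population σ is known (z-interval formula).

For 95% confidence, z* = 1.96 (from standard normal table)

Sample size formula for z-interval: n = (z*σ/E)²

n = (1.96 × 29.8 / 3.7)²
  = (15.785946)²
  = 249.1961

Round up to the nearest whole number: n = 250

250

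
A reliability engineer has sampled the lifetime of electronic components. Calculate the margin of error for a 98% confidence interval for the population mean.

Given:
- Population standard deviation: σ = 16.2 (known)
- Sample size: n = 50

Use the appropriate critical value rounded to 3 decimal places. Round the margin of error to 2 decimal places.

The population standard deviation σ is known, so use the z-interval margin of error formula.

For 98% confidence, z* = 2.326 (from standard normal table)

Margin of error formula for z-interval: E = z* × σ/√n

E = 2.326 × 16.2/√50
  = 2.326 × 2.291026
  = 5.3289

Rounded to 2 decimal places:

5.33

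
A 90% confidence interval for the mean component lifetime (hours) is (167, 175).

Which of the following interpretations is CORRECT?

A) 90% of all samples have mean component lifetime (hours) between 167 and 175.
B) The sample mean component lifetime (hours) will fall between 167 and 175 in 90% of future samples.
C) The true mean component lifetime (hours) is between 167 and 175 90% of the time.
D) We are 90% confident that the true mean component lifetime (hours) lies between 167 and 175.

A confidence interval represents our confidence in the procedure, not a probability statement about the parameter.

Key concept: If we repeated this sampling process many times and computed a 90% CI each time, about 90% of those intervals would contain the true population parameter.

For this specific interval (167, 175):
- Midpoint (point estimate): 171
- Margin of error: 4

The correct interpretation is the one stating confidence that the true parameter lies in the interval — option D.

D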